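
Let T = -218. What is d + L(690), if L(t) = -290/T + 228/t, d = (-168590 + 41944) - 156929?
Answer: -3554591808/12535 ≈ -2.8357e+5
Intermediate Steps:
d = -283575 (d = -126646 - 156929 = -283575)
L(t) = 145/109 + 228/t (L(t) = -290/(-218) + 228/t = -290*(-1/218) + 228/t = 145/109 + 228/t)
d + L(690) = -283575 + (145/109 + 228/690) = -283575 + (145/109 + 228*(1/690)) = -283575 + (145/109 + 38/115) = -283575 + 20817/12535 = -3554591808/12535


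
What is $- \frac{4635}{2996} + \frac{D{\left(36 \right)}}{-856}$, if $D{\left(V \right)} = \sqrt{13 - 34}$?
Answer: $- \frac{4635}{2996} - \frac{i \sqrt{21}}{856} \approx -1.5471 - 0.0053535 i$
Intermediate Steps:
$D{\left(V \right)} = i \sqrt{21}$ ($D{\left(V \right)} = \sqrt{-21} = i \sqrt{21}$)
$- \frac{4635}{2996} + \frac{D{\left(36 \right)}}{-856} = - \frac{4635}{2996} + \frac{i \sqrt{21}}{-856} = \left(-4635\right) \frac{1}{2996} + i \sqrt{21} \left(- \frac{1}{856}\right) = - \frac{4635}{2996} - \frac{i \sqrt{21}}{856}$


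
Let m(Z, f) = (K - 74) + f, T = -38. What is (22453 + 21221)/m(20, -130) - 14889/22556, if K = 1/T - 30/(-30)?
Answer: -37549076907/174019540 ≈ -215.78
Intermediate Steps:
K = 37/38 (K = 1/(-38) - 30/(-30) = 1*(-1/38) - 30*(-1/30) = -1/38 + 1 = 37/38 ≈ 0.97368)
m(Z, f) = -2775/38 + f (m(Z, f) = (37/38 - 74) + f = -2775/38 + f)
(22453 + 21221)/m(20, -130) - 14889/22556 = (22453 + 21221)/(-2775/38 - 130) - 14889/22556 = 43674/(-7715/38) - 14889*1/22556 = 43674*(-38/7715) - 14889/22556 = -1659612/7715 - 14889/22556 = -37549076907/174019540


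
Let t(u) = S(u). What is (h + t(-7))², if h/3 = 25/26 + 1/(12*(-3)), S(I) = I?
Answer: 429025/24336 ≈ 17.629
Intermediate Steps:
t(u) = u
h = 437/156 (h = 3*(25/26 + 1/(12*(-3))) = 3*(25*(1/26) + (1/12)*(-⅓)) = 3*(25/26 - 1/36) = 3*(437/468) = 437/156 ≈ 2.8013)
(h + t(-7))² = (437/156 - 7)² = (-655/156)² = 429025/24336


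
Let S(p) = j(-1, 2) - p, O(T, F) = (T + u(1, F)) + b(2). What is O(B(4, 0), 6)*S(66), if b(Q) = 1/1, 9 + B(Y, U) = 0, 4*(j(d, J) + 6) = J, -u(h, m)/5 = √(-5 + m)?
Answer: 1859/2 ≈ 929.50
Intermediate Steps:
u(h, m) = -5*√(-5 + m)
j(d, J) = -6 + J/4
B(Y, U) = -9 (B(Y, U) = -9 + 0 = -9)
b(Q) = 1
O(T, F) = 1 + T - 5*√(-5 + F) (O(T, F) = (T - 5*√(-5 + F)) + 1 = 1 + T - 5*√(-5 + F))
S(p) = -11/2 - p (S(p) = (-6 + (¼)*2) - p = (-6 + ½) - p = -11/2 - p)
O(B(4, 0), 6)*S(66) = (1 - 9 - 5*√(-5 + 6))*(-11/2 - 1*66) = (1 - 9 - 5*√1)*(-11/2 - 66) = (1 - 9 - 5*1)*(-143/2) = (1 - 9 - 5)*(-143/2) = -13*(-143/2) = 1859/2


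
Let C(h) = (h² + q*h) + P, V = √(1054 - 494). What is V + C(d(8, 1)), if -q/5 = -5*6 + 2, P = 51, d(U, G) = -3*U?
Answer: -2733 + 4*√35 ≈ -2709.3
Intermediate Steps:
V = 4*√35 (V = √560 = 4*√35 ≈ 23.664)
q = 140 (q = -5*(-5*6 + 2) = -5*(-30 + 2) = -5*(-28) = 140)
C(h) = 51 + h² + 140*h (C(h) = (h² + 140*h) + 51 = 51 + h² + 140*h)
V + C(d(8, 1)) = 4*√35 + (51 + (-3*8)² + 140*(-3*8)) = 4*√35 + (51 + (-24)² + 140*(-24)) = 4*√35 + (51 + 576 - 3360) = 4*√35 - 2733 = -2733 + 4*√35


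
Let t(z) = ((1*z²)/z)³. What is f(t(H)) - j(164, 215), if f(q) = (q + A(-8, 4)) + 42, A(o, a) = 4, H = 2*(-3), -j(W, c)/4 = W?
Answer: 486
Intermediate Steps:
j(W, c) = -4*W
H = -6
t(z) = z³ (t(z) = (z²/z)³ = z³)
f(q) = 46 + q (f(q) = (q + 4) + 42 = (4 + q) + 42 = 46 + q)
f(t(H)) - j(164, 215) = (46 + (-6)³) - (-4)*164 = (46 - 216) - 1*(-656) = -170 + 656 = 486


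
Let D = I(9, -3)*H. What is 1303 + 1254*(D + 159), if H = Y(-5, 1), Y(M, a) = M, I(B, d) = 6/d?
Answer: 213229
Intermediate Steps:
H = -5
D = 10 (D = (6/(-3))*(-5) = (6*(-⅓))*(-5) = -2*(-5) = 10)
1303 + 1254*(D + 159) = 1303 + 1254*(10 + 159) = 1303 + 1254*169 = 1303 + 211926 = 213229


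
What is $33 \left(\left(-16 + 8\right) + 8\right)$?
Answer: $0$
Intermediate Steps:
$33 \left(\left(-16 + 8\right) + 8\right) = 33 \left(-8 + 8\right) = 33 \cdot 0 = 0$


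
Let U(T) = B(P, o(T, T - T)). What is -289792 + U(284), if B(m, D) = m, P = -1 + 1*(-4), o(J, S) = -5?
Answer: -289797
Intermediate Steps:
P = -5 (P = -1 - 4 = -5)
U(T) = -5
-289792 + U(284) = -289792 - 5 = -289797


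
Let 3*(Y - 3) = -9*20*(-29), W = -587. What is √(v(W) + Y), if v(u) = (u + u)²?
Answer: √1380019 ≈ 1174.7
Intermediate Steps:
v(u) = 4*u² (v(u) = (2*u)² = 4*u²)
Y = 1743 (Y = 3 + (-9*20*(-29))/3 = 3 + (-180*(-29))/3 = 3 + (⅓)*5220 = 3 + 1740 = 1743)
√(v(W) + Y) = √(4*(-587)² + 1743) = √(4*344569 + 1743) = √(1378276 + 1743) = √1380019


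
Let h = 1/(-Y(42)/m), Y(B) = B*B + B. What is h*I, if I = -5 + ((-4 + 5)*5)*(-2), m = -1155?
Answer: -825/86 ≈ -9.5930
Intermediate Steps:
Y(B) = B + B**2 (Y(B) = B**2 + B = B + B**2)
I = -15 (I = -5 + (1*5)*(-2) = -5 + 5*(-2) = -5 - 10 = -15)
h = 55/86 (h = 1/(-42*(1 + 42)/(-1155)) = 1/(-42*43*(-1)/1155) = 1/(-1806*(-1)/1155) = 1/(-1*(-86/55)) = 1/(86/55) = 55/86 ≈ 0.63953)
h*I = (55/86)*(-15) = -825/86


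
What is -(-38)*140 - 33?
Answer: 5287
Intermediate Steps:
-(-38)*140 - 33 = -38*(-140) - 33 = 5320 - 33 = 5287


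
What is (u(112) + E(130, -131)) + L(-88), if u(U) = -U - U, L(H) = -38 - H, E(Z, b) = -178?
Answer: -352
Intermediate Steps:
u(U) = -2*U
(u(112) + E(130, -131)) + L(-88) = (-2*112 - 178) + (-38 - 1*(-88)) = (-224 - 178) + (-38 + 88) = -402 + 50 = -352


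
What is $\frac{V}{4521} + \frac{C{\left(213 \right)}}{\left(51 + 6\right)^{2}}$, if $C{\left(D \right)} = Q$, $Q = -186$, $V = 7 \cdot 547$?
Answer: $\frac{1288835}{1632081} \approx 0.78969$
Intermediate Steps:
$V = 3829$
$C{\left(D \right)} = -186$
$\frac{V}{4521} + \frac{C{\left(213 \right)}}{\left(51 + 6\right)^{2}} = \frac{3829}{4521} - \frac{186}{\left(51 + 6\right)^{2}} = 3829 \cdot \frac{1}{4521} - \frac{186}{57^{2}} = \frac{3829}{4521} - \frac{186}{3249} = \frac{3829}{4521} - \frac{62}{1083} = \frac{1288835}{1632081}$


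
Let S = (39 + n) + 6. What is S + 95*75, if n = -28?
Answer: 7142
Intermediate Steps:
S = 17 (S = (39 - 28) + 6 = 11 + 6 = 17)
S + 95*75 = 17 + 95*75 = 17 + 7125 = 7142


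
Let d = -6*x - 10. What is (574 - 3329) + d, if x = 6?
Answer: -2801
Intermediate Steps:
d = -46 (d = -6*6 - 10 = -36 - 10 = -46)
(574 - 3329) + d = (574 - 3329) - 46 = -2755 - 46 = -2801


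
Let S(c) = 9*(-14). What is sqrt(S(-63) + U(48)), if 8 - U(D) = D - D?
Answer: I*sqrt(118) ≈ 10.863*I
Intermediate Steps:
S(c) = -126
U(D) = 8 (U(D) = 8 - (D - D) = 8 - 1*0 = 8 + 0 = 8)
sqrt(S(-63) + U(48)) = sqrt(-126 + 8) = sqrt(-118) = I*sqrt(118)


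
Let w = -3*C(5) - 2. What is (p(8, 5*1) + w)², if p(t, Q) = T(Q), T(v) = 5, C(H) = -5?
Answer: 324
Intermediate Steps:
p(t, Q) = 5
w = 13 (w = -3*(-5) - 2 = 15 - 2 = 13)
(p(8, 5*1) + w)² = (5 + 13)² = 18² = 324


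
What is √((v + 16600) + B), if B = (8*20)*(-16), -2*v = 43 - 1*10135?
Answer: √19086 ≈ 138.15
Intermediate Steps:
v = 5046 (v = -(43 - 1*10135)/2 = -(43 - 10135)/2 = -½*(-10092) = 5046)
B = -2560 (B = 160*(-16) = -2560)
√((v + 16600) + B) = √((5046 + 16600) - 2560) = √(21646 - 2560) = √19086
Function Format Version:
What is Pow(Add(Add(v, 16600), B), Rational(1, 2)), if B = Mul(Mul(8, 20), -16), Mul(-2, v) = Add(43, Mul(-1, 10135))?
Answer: Pow(19086, Rational(1, 2)) ≈ 138.15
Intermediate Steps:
v = 5046 (v = Mul(Rational(-1, 2), Add(43, Mul(-1, 10135))) = Mul(Rational(-1, 2), Add(43, -10135)) = Mul(Rational(-1, 2), -10092) = 5046)
B = -2560 (B = Mul(160, -16) = -2560)
Pow(Add(Add(v, 16600), B), Rational(1, 2)) = Pow(Add(Add(5046, 16600), -2560), Rational(1, 2)) = Pow(Add(21646, -2560), Rational(1, 2)) = Pow(19086, Rational(1, 2))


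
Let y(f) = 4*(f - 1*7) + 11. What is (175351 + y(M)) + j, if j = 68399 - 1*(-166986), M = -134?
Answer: 410183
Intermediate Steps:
j = 235385 (j = 68399 + 166986 = 235385)
y(f) = -17 + 4*f (y(f) = 4*(f - 7) + 11 = 4*(-7 + f) + 11 = (-28 + 4*f) + 11 = -17 + 4*f)
(175351 + y(M)) + j = (175351 + (-17 + 4*(-134))) + 235385 = (175351 + (-17 - 536)) + 235385 = (175351 - 553) + 235385 = 174798 + 235385 = 410183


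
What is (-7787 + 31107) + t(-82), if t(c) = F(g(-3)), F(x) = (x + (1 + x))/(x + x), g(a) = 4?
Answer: 186569/8 ≈ 23321.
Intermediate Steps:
F(x) = (1 + 2*x)/(2*x) (F(x) = (1 + 2*x)/((2*x)) = (1 + 2*x)*(1/(2*x)) = (1 + 2*x)/(2*x))
t(c) = 9/8 (t(c) = (½ + 4)/4 = (¼)*(9/2) = 9/8)
(-7787 + 31107) + t(-82) = (-7787 + 31107) + 9/8 = 23320 + 9/8 = 186569/8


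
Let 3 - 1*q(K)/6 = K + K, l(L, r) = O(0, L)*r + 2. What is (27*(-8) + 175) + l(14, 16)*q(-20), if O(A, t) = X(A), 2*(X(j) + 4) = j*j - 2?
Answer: -20165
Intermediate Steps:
X(j) = -5 + j²/2 (X(j) = -4 + (j*j - 2)/2 = -4 + (j² - 2)/2 = -4 + (-2 + j²)/2 = -4 + (-1 + j²/2) = -5 + j²/2)
O(A, t) = -5 + A²/2
l(L, r) = 2 - 5*r (l(L, r) = (-5 + (½)*0²)*r + 2 = (-5 + (½)*0)*r + 2 = (-5 + 0)*r + 2 = -5*r + 2 = 2 - 5*r)
q(K) = 18 - 12*K (q(K) = 18 - 6*(K + K) = 18 - 12*K)
(27*(-8) + 175) + l(14, 16)*q(-20) = (27*(-8) + 175) + (2 - 5*16)*(18 - 12*(-20)) = (-216 + 175) + (2 - 80)*(18 + 240) = -41 - 78*258 = -41 - 20124 = -20165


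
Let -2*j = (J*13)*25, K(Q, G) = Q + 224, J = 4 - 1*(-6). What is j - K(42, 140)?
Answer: -1891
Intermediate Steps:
J = 10 (J = 4 + 6 = 10)
K(Q, G) = 224 + Q
j = -1625 (j = -10*13*25/2 = -65*25 = -1/2*3250 = -1625)
j - K(42, 140) = -1625 - (224 + 42) = -1625 - 1*266 = -1625 - 266 = -1891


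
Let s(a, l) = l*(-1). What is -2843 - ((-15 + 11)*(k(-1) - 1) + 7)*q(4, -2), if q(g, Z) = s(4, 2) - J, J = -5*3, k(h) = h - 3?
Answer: -3194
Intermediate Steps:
s(a, l) = -l
k(h) = -3 + h
J = -15
q(g, Z) = 13 (q(g, Z) = -1*2 - 1*(-15) = -2 + 15 = 13)
-2843 - ((-15 + 11)*(k(-1) - 1) + 7)*q(4, -2) = -2843 - ((-15 + 11)*((-3 - 1) - 1) + 7)*13 = -2843 - (-4*(-4 - 1) + 7)*13 = -2843 - (-4*(-5) + 7)*13 = -2843 - (20 + 7)*13 = -2843 - 27*13 = -2843 - 1*351 = -2843 - 351 = -3194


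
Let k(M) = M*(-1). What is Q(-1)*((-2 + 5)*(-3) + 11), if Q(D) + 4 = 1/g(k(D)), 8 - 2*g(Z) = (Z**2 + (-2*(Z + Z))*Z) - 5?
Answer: -31/4 ≈ -7.7500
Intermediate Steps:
k(M) = -M
g(Z) = 13/2 + 3*Z**2/2 (g(Z) = 4 - ((Z**2 + (-2*(Z + Z))*Z) - 5)/2 = 4 - ((Z**2 + (-4*Z)*Z) - 5)/2 = 4 - ((Z**2 - 4*Z**2) - 5)/2 = 4 - (-3*Z**2 - 5)/2 = 4 - (-5 - 3*Z**2)/2 = 4 + (5/2 + 3*Z**2/2) = 13/2 + 3*Z**2/2)
Q(D) = -4 + 1/(13/2 + 3*D**2/2) (Q(D) = -4 + 1/(13/2 + 3*(-D)**2/2) = -4 + 1/(13/2 + 3*D**2/2))
Q(-1)*((-2 + 5)*(-3) + 11) = (2*(-25 - 6*(-1)**2)/(13 + 3*(-1)**2))*((-2 + 5)*(-3) + 11) = (2*(-25 - 6*1)/(13 + 3*1))*(3*(-3) + 11) = (2*(-25 - 6)/(13 + 3))*(-9 + 11) = (2*(-31)/16)*2 = (2*(1/16)*(-31))*2 = -31/8*2 = -31/4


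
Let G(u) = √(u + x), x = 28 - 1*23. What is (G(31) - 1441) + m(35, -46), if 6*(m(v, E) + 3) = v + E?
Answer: -8639/6 ≈ -1439.8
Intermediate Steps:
m(v, E) = -3 + E/6 + v/6 (m(v, E) = -3 + (v + E)/6 = -3 + (E + v)/6 = -3 + (E/6 + v/6) = -3 + E/6 + v/6)
x = 5 (x = 28 - 23 = 5)
G(u) = √(5 + u) (G(u) = √(u + 5) = √(5 + u))
(G(31) - 1441) + m(35, -46) = (√(5 + 31) - 1441) + (-3 + (⅙)*(-46) + (⅙)*35) = (√36 - 1441) + (-3 - 23/3 + 35/6) = (6 - 1441) - 29/6 = -1435 - 29/6 = -8639/6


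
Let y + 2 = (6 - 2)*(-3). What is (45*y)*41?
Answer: -25830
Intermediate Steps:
y = -14 (y = -2 + (6 - 2)*(-3) = -2 + 4*(-3) = -2 - 12 = -14)
(45*y)*41 = (45*(-14))*41 = -630*41 = -25830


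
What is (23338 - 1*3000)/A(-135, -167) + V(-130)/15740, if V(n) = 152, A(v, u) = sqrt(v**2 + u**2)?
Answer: 38/3935 + 10169*sqrt(46114)/23057 ≈ 94.719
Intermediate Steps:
A(v, u) = sqrt(u**2 + v**2)
(23338 - 1*3000)/A(-135, -167) + V(-130)/15740 = (23338 - 1*3000)/(sqrt((-167)**2 + (-135)**2)) + 152/15740 = (23338 - 3000)/(sqrt(27889 + 18225)) + 152*(1/15740) = 20338/(sqrt(46114)) + 38/3935 = 20338*(sqrt(46114)/46114) + 38/3935 = 10169*sqrt(46114)/23057 + 38/3935 = 38/3935 + 10169*sqrt(46114)/23057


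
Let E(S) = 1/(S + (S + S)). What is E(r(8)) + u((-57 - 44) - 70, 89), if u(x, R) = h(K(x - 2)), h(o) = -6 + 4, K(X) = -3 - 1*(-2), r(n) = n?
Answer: -47/24 ≈ -1.9583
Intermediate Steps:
E(S) = 1/(3*S) (E(S) = 1/(S + 2*S) = 1/(3*S))
K(X) = -1 (K(X) = -3 + 2 = -1)
h(o) = -2
u(x, R) = -2
E(r(8)) + u((-57 - 44) - 70, 89) = (⅓)/8 - 2 = (⅓)*(⅛) - 2 = 1/24 - 2 = -47/24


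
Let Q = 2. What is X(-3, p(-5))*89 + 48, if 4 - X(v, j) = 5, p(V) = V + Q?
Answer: -41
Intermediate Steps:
p(V) = 2 + V (p(V) = V + 2 = 2 + V)
X(v, j) = -1 (X(v, j) = 4 - 1*5 = 4 - 5 = -1)
X(-3, p(-5))*89 + 48 = -1*89 + 48 = -89 + 48 = -41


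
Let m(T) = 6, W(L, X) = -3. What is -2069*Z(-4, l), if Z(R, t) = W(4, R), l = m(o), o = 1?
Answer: 6207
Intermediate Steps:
l = 6
Z(R, t) = -3
-2069*Z(-4, l) = -2069*(-3) = 6207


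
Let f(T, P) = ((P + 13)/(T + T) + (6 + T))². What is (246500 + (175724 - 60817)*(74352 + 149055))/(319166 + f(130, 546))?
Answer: 10268509859600/135300569 ≈ 75894.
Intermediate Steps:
f(T, P) = (6 + T + (13 + P)/(2*T))² (f(T, P) = ((13 + P)/((2*T)) + (6 + T))² = ((13 + P)*(1/(2*T)) + (6 + T))² = ((13 + P)/(2*T) + (6 + T))² = (6 + T + (13 + P)/(2*T))²)
(246500 + (175724 - 60817)*(74352 + 149055))/(319166 + f(130, 546)) = (246500 + (175724 - 60817)*(74352 + 149055))/(319166 + (¼)*(13 + 546 + 2*130² + 12*130)²/130²) = (246500 + 114907*223407)/(319166 + (¼)*(1/16900)*(13 + 546 + 2*16900 + 1560)²) = (246500 + 25671028149)/(319166 + (¼)*(1/16900)*(13 + 546 + 33800 + 1560)²) = 25671274649/(319166 + (¼)*(1/16900)*35919²) = 25671274649/(319166 + (¼)*(1/16900)*1290174561) = 25671274649/(319166 + 7634169/400) = 25671274649/(135300569/400) = 25671274649*(400/135300569) = 10268509859600/135300569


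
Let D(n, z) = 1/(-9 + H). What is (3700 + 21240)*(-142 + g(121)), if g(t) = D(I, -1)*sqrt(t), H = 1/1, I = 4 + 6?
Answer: -7151545/2 ≈ -3.5758e+6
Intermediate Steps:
I = 10
H = 1
D(n, z) = -1/8 (D(n, z) = 1/(-9 + 1) = 1/(-8) = -1/8)
g(t) = -sqrt(t)/8
(3700 + 21240)*(-142 + g(121)) = (3700 + 21240)*(-142 - sqrt(121)/8) = 24940*(-142 - 1/8*11) = 24940*(-142 - 11/8) = 24940*(-1147/8) = -7151545/2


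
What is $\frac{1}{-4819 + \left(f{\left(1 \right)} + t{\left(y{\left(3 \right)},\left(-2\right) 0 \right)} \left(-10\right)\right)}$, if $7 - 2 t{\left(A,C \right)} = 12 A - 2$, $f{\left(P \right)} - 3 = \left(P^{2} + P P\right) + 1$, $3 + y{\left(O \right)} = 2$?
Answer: $- \frac{1}{4918} \approx -0.00020333$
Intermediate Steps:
$y{\left(O \right)} = -1$ ($y{\left(O \right)} = -3 + 2 = -1$)
$f{\left(P \right)} = 4 + 2 P^{2}$ ($f{\left(P \right)} = 3 + \left(\left(P^{2} + P P\right) + 1\right) = 3 + \left(\left(P^{2} + P^{2}\right) + 1\right) = 3 + \left(2 P^{2} + 1\right) = 3 + \left(1 + 2 P^{2}\right) = 4 + 2 P^{2}$)
$t{\left(A,C \right)} = \frac{9}{2} - 6 A$ ($t{\left(A,C \right)} = \frac{7}{2} - \frac{12 A - 2}{2} = \frac{7}{2} - \frac{-2 + 12 A}{2} = \frac{7}{2} - \left(-1 + 6 A\right) = \frac{9}{2} - 6 A$)
$\frac{1}{-4819 + \left(f{\left(1 \right)} + t{\left(y{\left(3 \right)},\left(-2\right) 0 \right)} \left(-10\right)\right)} = \frac{1}{-4819 + \left(\left(4 + 2 \cdot 1^{2}\right) + \left(\frac{9}{2} - -6\right) \left(-10\right)\right)} = \frac{1}{-4819 + \left(\left(4 + 2 \cdot 1\right) + \left(\frac{9}{2} + 6\right) \left(-10\right)\right)} = \frac{1}{-4819 + \left(\left(4 + 2\right) + \frac{21}{2} \left(-10\right)\right)} = \frac{1}{-4819 + \left(6 - 105\right)} = \frac{1}{-4819 - 99} = \frac{1}{-4918} = - \frac{1}{4918}$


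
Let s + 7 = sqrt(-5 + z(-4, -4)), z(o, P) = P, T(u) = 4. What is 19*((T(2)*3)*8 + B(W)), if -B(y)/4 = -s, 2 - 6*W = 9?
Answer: 1292 + 228*I ≈ 1292.0 + 228.0*I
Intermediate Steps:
W = -7/6 (W = 1/3 - 1/6*9 = 1/3 - 3/2 = -7/6 ≈ -1.1667)
s = -7 + 3*I (s = -7 + sqrt(-5 - 4) = -7 + sqrt(-9) = -7 + 3*I ≈ -7.0 + 3.0*I)
B(y) = -28 + 12*I (B(y) = -(-4)*(-7 + 3*I) = -4*(7 - 3*I) = -28 + 12*I)
19*((T(2)*3)*8 + B(W)) = 19*((4*3)*8 + (-28 + 12*I)) = 19*(12*8 + (-28 + 12*I)) = 19*(96 + (-28 + 12*I)) = 19*(68 + 12*I) = 1292 + 228*I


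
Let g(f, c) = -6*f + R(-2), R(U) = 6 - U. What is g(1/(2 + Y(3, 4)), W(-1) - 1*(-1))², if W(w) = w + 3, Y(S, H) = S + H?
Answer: 484/9 ≈ 53.778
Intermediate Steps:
Y(S, H) = H + S
W(w) = 3 + w
g(f, c) = 8 - 6*f (g(f, c) = -6*f + (6 - 1*(-2)) = -6*f + (6 + 2) = -6*f + 8 = 8 - 6*f)
g(1/(2 + Y(3, 4)), W(-1) - 1*(-1))² = (8 - 6/(2 + (4 + 3)))² = (8 - 6/(2 + 7))² = (8 - 6/9)² = (8 - 6*⅑)² = (8 - ⅔)² = (22/3)² = 484/9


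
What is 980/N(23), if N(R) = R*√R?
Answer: 980*√23/529 ≈ 8.8845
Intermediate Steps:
N(R) = R^(3/2)
980/N(23) = 980/(23^(3/2)) = 980/((23*√23)) = 980*(√23/529) = 980*√23/529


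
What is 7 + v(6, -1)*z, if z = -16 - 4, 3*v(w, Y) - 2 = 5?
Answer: -119/3 ≈ -39.667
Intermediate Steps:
v(w, Y) = 7/3 (v(w, Y) = ⅔ + (⅓)*5 = ⅔ + 5/3 = 7/3)
z = -20
7 + v(6, -1)*z = 7 + (7/3)*(-20) = 7 - 140/3 = -119/3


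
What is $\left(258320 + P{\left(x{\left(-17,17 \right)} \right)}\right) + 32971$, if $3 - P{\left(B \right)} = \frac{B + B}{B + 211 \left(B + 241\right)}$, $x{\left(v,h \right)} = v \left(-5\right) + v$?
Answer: $\frac{19011885362}{65267} \approx 2.9129 \cdot 10^{5}$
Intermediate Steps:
$x{\left(v,h \right)} = - 4 v$ ($x{\left(v,h \right)} = - 5 v + v = - 4 v$)
$P{\left(B \right)} = 3 - \frac{2 B}{50851 + 212 B}$ ($P{\left(B \right)} = 3 - \frac{B + B}{B + 211 \left(B + 241\right)} = 3 - \frac{2 B}{B + 211 \left(241 + B\right)} = 3 - \frac{2 B}{B + \left(50851 + 211 B\right)} = 3 - \frac{2 B}{50851 + 212 B}$)
$\left(258320 + P{\left(x{\left(-17,17 \right)} \right)}\right) + 32971 = \left(258320 + \frac{152553 + 634 \left(\left(-4\right) \left(-17\right)\right)}{50851 + 212 \left(\left(-4\right) \left(-17\right)\right)}\right) + 32971 = \left(258320 + \frac{152553 + 634 \cdot 68}{50851 + 212 \cdot 68}\right) + 32971 = \left(258320 + \frac{152553 + 43112}{50851 + 14416}\right) + 32971 = \left(258320 + \frac{1}{65267} \cdot 195665\right) + 32971 = \left(258320 + \frac{195665}{65267}\right) + 32971 = \frac{16859967105}{65267} + 32971 = \frac{19011885362}{65267}$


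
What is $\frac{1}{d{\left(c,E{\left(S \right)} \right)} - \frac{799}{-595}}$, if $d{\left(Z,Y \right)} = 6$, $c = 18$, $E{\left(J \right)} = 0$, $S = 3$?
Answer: $\frac{35}{257} \approx 0.13619$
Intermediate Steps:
$\frac{1}{d{\left(c,E{\left(S \right)} \right)} - \frac{799}{-595}} = \frac{1}{6 - \frac{799}{-595}} = \frac{1}{6 - - \frac{47}{35}} = \frac{1}{6 + \frac{47}{35}} = \frac{1}{\frac{257}{35}} = \frac{35}{257}$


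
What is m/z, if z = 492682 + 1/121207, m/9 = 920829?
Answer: 77269098879/4593577475 ≈ 16.821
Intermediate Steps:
m = 8287461 (m = 9*920829 = 8287461)
z = 59716507175/121207 (z = 492682 + 1/121207 = 59716507175/121207 ≈ 4.9268e+5)
m/z = 8287461/(59716507175/121207) = 8287461*(121207/59716507175) = 77269098879/4593577475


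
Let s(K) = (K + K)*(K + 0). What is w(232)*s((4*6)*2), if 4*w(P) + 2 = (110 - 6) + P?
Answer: 384768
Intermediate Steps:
s(K) = 2*K**2 (s(K) = (2*K)*K = 2*K**2)
w(P) = 51/2 + P/4 (w(P) = -1/2 + ((110 - 6) + P)/4 = -1/2 + (104 + P)/4 = -1/2 + (26 + P/4) = 51/2 + P/4)
w(232)*s((4*6)*2) = (51/2 + (1/4)*232)*(2*((4*6)*2)**2) = (51/2 + 58)*(2*(24*2)**2) = 167*(2*48**2)/2 = 167*(2*2304)/2 = (167/2)*4608 = 384768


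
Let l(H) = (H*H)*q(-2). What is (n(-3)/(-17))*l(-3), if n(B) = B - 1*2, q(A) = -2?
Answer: -90/17 ≈ -5.2941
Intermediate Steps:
l(H) = -2*H² (l(H) = (H*H)*(-2) = H²*(-2) = -2*H²)
n(B) = -2 + B (n(B) = B - 2 = -2 + B)
(n(-3)/(-17))*l(-3) = ((-2 - 3)/(-17))*(-2*(-3)²) = (-1/17*(-5))*(-2*9) = (5/17)*(-18) = -90/17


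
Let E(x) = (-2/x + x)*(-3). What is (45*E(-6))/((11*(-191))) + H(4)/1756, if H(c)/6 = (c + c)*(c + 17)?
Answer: 193617/922339 ≈ 0.20992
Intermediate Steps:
H(c) = 12*c*(17 + c) (H(c) = 6*((c + c)*(c + 17)) = 6*((2*c)*(17 + c)) = 6*(2*c*(17 + c)) = 12*c*(17 + c))
E(x) = -3*x + 6/x (E(x) = (x - 2/x)*(-3) = -3*x + 6/x)
(45*E(-6))/((11*(-191))) + H(4)/1756 = (45*(-3*(-6) + 6/(-6)))/((11*(-191))) + (12*4*(17 + 4))/1756 = (45*(18 + 6*(-1/6)))/(-2101) + (12*4*21)*(1/1756) = (45*(18 - 1))*(-1/2101) + 1008*(1/1756) = (45*17)*(-1/2101) + 252/439 = 765*(-1/2101) + 252/439 = -765/2101 + 252/439 = 193617/922339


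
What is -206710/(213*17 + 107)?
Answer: -103355/1864 ≈ -55.448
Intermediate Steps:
-206710/(213*17 + 107) = -206710/(3621 + 107) = -206710/3728 = -206710*1/3728 = -103355/1864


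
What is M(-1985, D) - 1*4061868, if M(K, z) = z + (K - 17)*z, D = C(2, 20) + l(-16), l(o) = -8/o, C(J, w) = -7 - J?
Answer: -8089719/2 ≈ -4.0449e+6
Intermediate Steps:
D = -17/2 (D = (-7 - 1*2) - 8/(-16) = (-7 - 2) - 8*(-1/16) = -9 + 1/2 = -17/2 ≈ -8.5000)
M(K, z) = z + z*(-17 + K) (M(K, z) = z + (-17 + K)*z = z + z*(-17 + K))
M(-1985, D) - 1*4061868 = -17*(-16 - 1985)/2 - 1*4061868 = -17/2*(-2001) - 4061868 = 34017/2 - 4061868 = -8089719/2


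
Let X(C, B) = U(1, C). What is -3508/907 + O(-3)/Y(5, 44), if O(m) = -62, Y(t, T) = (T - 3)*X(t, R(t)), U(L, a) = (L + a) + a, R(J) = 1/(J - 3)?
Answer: -1638342/409057 ≈ -4.0052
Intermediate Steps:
R(J) = 1/(-3 + J)
U(L, a) = L + 2*a
X(C, B) = 1 + 2*C
Y(t, T) = (1 + 2*t)*(-3 + T) (Y(t, T) = (T - 3)*(1 + 2*t) = (-3 + T)*(1 + 2*t) = (1 + 2*t)*(-3 + T))
-3508/907 + O(-3)/Y(5, 44) = -3508/907 - 62*1/((1 + 2*5)*(-3 + 44)) = -3508*1/907 - 62*1/(41*(1 + 10)) = -3508/907 - 62/(11*41) = -3508/907 - 62/451 = -1638342/409057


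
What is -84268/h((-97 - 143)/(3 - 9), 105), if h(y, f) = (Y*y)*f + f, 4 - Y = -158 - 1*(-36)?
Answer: -84268/529305 ≈ -0.15920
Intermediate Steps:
Y = 126 (Y = 4 - (-158 - 1*(-36)) = 4 - (-158 + 36) = 4 - 1*(-122) = 4 + 122 = 126)
h(y, f) = f + 126*f*y (h(y, f) = (126*y)*f + f = 126*f*y + f = f + 126*f*y)
-84268/h((-97 - 143)/(3 - 9), 105) = -84268*1/(105*(1 + 126*((-97 - 143)/(3 - 9)))) = -84268*1/(105*(1 + 126*(-240/(-6)))) = -84268*1/(105*(1 + 126*(-240*(-⅙)))) = -84268*1/(105*(1 + 126*40)) = -84268*1/(105*(1 + 5040)) = -84268/(105*5041) = -84268/529305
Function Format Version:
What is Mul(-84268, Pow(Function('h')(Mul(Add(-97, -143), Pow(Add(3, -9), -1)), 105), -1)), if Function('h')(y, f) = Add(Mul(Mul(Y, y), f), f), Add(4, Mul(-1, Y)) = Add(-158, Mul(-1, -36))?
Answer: Rational(-84268, 529305) ≈ -0.15920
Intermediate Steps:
Y = 126 (Y = Add(4, Mul(-1, Add(-158, Mul(-1, -36)))) = Add(4, Mul(-1, Add(-158, 36))) = Add(4, Mul(-1, -122)) = Add(4, 122) = 126)
Function('h')(y, f) = Add(f, Mul(126, f, y)) (Function('h')(y, f) = Add(Mul(Mul(126, y), f), f) = Add(Mul(126, f, y), f) = Add(f, Mul(126, f, y)))
Mul(-84268, Pow(Function('h')(Mul(Add(-97, -143), Pow(Add(3, -9), -1)), 105), -1)) = Mul(-84268, Pow(Mul(105, Add(1, Mul(126, Mul(Add(-97, -143), Pow(Add(3, -9), -1))))), -1)) = Mul(-84268, Pow(Mul(105, Add(1, Mul(126, Mul(-240, Pow(-6, -1))))), -1)) = Mul(-84268, Pow(Mul(105, Add(1, Mul(126, Mul(-240, Rational(-1, 6))))), -1)) = Mul(-84268, Pow(Mul(105, Add(1, Mul(126, 40))), -1)) = Mul(-84268, Pow(Mul(105, Add(1, 5040)), -1)) = Mul(-84268, Pow(Mul(105, 5041), -1)) = Mul(-84268, Pow(529305, -1)) = Mul(-84268, Rational(1, 529305)) = Rational(-84268, 529305)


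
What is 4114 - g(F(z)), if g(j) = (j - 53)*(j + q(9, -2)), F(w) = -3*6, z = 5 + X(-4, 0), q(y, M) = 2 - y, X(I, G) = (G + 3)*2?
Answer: 2339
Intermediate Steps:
X(I, G) = 6 + 2*G (X(I, G) = (3 + G)*2 = 6 + 2*G)
z = 11 (z = 5 + (6 + 2*0) = 5 + (6 + 0) = 5 + 6 = 11)
F(w) = -18
g(j) = (-53 + j)*(-7 + j) (g(j) = (j - 53)*(j + (2 - 1*9)) = (-53 + j)*(j + (2 - 9)) = (-53 + j)*(j - 7) = (-53 + j)*(-7 + j))
4114 - g(F(z)) = 4114 - (371 + (-18)² - 60*(-18)) = 4114 - (371 + 324 + 1080) = 4114 - 1*1775 = 4114 - 1775 = 2339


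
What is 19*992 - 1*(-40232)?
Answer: 59080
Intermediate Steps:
19*992 - 1*(-40232) = 18848 + 40232 = 59080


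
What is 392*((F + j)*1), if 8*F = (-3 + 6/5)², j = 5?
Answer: 52969/25 ≈ 2118.8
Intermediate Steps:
F = 81/200 (F = (-3 + 6/5)²/8 = (-9/5)²/8 = (⅛)*(81/25) = 81/200 ≈ 0.40500)
392*((F + j)*1) = 392*((81/200 + 5)*1) = 392*((1081/200)*1) = 392*(1081/200) = 52969/25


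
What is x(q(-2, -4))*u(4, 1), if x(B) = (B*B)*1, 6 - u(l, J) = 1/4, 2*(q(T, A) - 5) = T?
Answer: 92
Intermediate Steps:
q(T, A) = 5 + T/2
u(l, J) = 23/4 (u(l, J) = 6 - 1/4 = 23/4)
x(B) = B**2 (x(B) = B**2*1 = B**2)
x(q(-2, -4))*u(4, 1) = (5 + (1/2)*(-2))**2*(23/4) = (5 - 1)**2*(23/4) = 4**2*(23/4) = 16*(23/4) = 92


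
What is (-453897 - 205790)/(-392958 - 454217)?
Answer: 94241/121025 ≈ 0.77869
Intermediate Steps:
(-453897 - 205790)/(-392958 - 454217) = -659687/(-847175) = -659687*(-1/847175) = 94241/121025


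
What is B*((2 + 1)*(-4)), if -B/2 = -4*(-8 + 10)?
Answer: -192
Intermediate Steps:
B = 16 (B = -(-8)*(-8 + 10) = -(-8)*2 = -2*(-8) = 16)
B*((2 + 1)*(-4)) = 16*((2 + 1)*(-4)) = 16*(3*(-4)) = 16*(-12) = -192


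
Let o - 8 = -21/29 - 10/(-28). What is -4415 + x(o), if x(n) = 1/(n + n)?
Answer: -13681882/3099 ≈ -4414.9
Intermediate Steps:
o = 3099/406 (o = 8 + (-21/29 - 10/(-28)) = 8 + (-21*1/29 - 10*(-1/28)) = 8 + (-21/29 + 5/14) = 8 - 149/406 = 3099/406 ≈ 7.6330)
x(n) = 1/(2*n)
-4415 + x(o) = -4415 + 1/(2*(3099/406)) = -4415 + (1/2)*(406/3099) = -4415 + 203/3099 = -13681882/3099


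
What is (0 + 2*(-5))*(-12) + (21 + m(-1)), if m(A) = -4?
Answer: 137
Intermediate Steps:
(0 + 2*(-5))*(-12) + (21 + m(-1)) = (0 + 2*(-5))*(-12) + (21 - 4) = (0 - 10)*(-12) + 17 = -10*(-12) + 17 = 120 + 17 = 137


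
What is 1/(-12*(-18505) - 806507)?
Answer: -1/584447 ≈ -1.7110e-6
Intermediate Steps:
1/(-12*(-18505) - 806507) = 1/(222060 - 806507) = 1/(-584447) = -1/584447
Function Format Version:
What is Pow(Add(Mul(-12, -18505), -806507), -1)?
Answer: Rational(-1, 584447) ≈ -1.7110e-6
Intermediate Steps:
Pow(Add(Mul(-12, -18505), -806507), -1) = Pow(Add(222060, -806507), -1) = Pow(-584447, -1) = Rational(-1, 584447)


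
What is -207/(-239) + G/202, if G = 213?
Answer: 92721/48278 ≈ 1.9206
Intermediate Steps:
-207/(-239) + G/202 = -207/(-239) + 213/202 = -207*(-1/239) + 213*(1/202) = 207/239 + 213/202 = 92721/48278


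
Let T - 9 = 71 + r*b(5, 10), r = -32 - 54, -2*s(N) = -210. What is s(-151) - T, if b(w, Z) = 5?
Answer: 455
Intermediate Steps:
s(N) = 105 (s(N) = -½*(-210) = 105)
r = -86
T = -350 (T = 9 + (71 - 86*5) = 9 + (71 - 430) = 9 - 359 = -350)
s(-151) - T = 105 - 1*(-350) = 105 + 350 = 455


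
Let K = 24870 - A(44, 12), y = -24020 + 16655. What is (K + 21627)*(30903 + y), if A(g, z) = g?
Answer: 1093410714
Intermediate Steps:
y = -7365
K = 24826 (K = 24870 - 1*44 = 24870 - 44 = 24826)
(K + 21627)*(30903 + y) = (24826 + 21627)*(30903 - 7365) = 46453*23538 = 1093410714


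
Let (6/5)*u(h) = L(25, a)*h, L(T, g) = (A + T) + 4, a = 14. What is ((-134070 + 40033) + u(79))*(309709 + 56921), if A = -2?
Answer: -33825100485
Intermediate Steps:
L(T, g) = 2 + T (L(T, g) = (-2 + T) + 4 = 2 + T)
u(h) = 45*h/2 (u(h) = 5*((2 + 25)*h)/6 = 5*(27*h)/6 = 45*h/2)
((-134070 + 40033) + u(79))*(309709 + 56921) = ((-134070 + 40033) + (45/2)*79)*(309709 + 56921) = (-94037 + 3555/2)*366630 = -184519/2*366630 = -33825100485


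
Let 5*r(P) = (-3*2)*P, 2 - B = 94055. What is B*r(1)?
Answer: 564318/5 ≈ 1.1286e+5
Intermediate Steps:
B = -94053 (B = 2 - 1*94055 = 2 - 94055 = -94053)
r(P) = -6*P/5 (r(P) = ((-3*2)*P)/5 = (-6*P)/5 = -6*P/5)
B*r(1) = -(-564318)/5 = -94053*(-6/5) = 564318/5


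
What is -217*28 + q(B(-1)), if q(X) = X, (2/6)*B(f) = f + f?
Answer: -6082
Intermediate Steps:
B(f) = 6*f (B(f) = 3*(f + f) = 3*(2*f) = 6*f)
-217*28 + q(B(-1)) = -217*28 + 6*(-1) = -6076 - 6 = -6082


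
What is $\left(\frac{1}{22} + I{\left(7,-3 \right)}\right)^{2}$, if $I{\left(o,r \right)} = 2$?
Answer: $\frac{2025}{484} \approx 4.1839$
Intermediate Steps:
$\left(\frac{1}{22} + I{\left(7,-3 \right)}\right)^{2} = \left(\frac{1}{22} + 2\right)^{2} = \left(\frac{45}{22}\right)^{2} = \frac{2025}{484}$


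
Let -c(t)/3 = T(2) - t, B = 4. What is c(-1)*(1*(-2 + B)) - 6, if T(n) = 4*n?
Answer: -60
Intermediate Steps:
c(t) = -24 + 3*t (c(t) = -3*(4*2 - t) = -3*(8 - t) = -24 + 3*t)
c(-1)*(1*(-2 + B)) - 6 = (-24 + 3*(-1))*(1*(-2 + 4)) - 6 = (-24 - 3)*(1*2) - 6 = -27*2 - 6 = -54 - 6 = -60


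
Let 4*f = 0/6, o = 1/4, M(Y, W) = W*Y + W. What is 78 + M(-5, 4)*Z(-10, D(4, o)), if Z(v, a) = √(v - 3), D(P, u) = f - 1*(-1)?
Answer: 78 - 16*I*√13 ≈ 78.0 - 57.689*I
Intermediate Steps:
M(Y, W) = W + W*Y
o = ¼ ≈ 0.25000
f = 0 (f = (0/6)/4 = (0*(⅙))/4 = (¼)*0 = 0)
D(P, u) = 1 (D(P, u) = 0 - 1*(-1) = 0 + 1 = 1)
Z(v, a) = √(-3 + v)
78 + M(-5, 4)*Z(-10, D(4, o)) = 78 + (4*(1 - 5))*√(-3 - 10) = 78 + (4*(-4))*√(-13) = 78 - 16*I*√13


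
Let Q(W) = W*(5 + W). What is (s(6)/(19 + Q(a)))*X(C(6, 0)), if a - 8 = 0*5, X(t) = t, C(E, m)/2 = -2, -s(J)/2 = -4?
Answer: -32/123 ≈ -0.26016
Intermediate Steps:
s(J) = 8 (s(J) = -2*(-4) = 8)
C(E, m) = -4 (C(E, m) = 2*(-2) = -4)
a = 8 (a = 8 + 0*5 = 8 + 0 = 8)
(s(6)/(19 + Q(a)))*X(C(6, 0)) = (8/(19 + 8*(5 + 8)))*(-4) = (8/(19 + 8*13))*(-4) = (8/(19 + 104))*(-4) = (8/123)*(-4) = -32/123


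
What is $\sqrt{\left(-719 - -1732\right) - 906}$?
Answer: $\sqrt{107} \approx 10.344$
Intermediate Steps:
$\sqrt{\left(-719 - -1732\right) - 906} = \sqrt{\left(-719 + 1732\right) - 906} = \sqrt{1013 - 906} = \sqrt{107}$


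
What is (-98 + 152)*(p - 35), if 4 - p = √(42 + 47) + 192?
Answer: -12042 - 54*√89 ≈ -12551.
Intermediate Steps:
p = -188 - √89 (p = 4 - (√(42 + 47) + 192) = 4 - (√89 + 192) = 4 - (192 + √89) = 4 + (-192 - √89) = -188 - √89 ≈ -197.43)
(-98 + 152)*(p - 35) = (-98 + 152)*((-188 - √89) - 35) = 54*(-223 - √89) = -12042 - 54*√89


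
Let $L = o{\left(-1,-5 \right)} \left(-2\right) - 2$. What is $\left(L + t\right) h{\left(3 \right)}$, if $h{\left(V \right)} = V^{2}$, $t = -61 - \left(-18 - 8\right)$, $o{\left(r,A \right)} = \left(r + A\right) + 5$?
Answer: $-315$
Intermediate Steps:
$o{\left(r,A \right)} = 5 + A + r$ ($o{\left(r,A \right)} = \left(A + r\right) + 5 = 5 + A + r$)
$t = -35$ ($t = -61 - \left(-18 - 8\right) = -61 - -26 = -61 + 26 = -35$)
$L = 0$ ($L = \left(5 - 5 - 1\right) \left(-2\right) - 2 = \left(-1\right) \left(-2\right) - 2 = 2 - 2 = 0$)
$\left(L + t\right) h{\left(3 \right)} = \left(0 - 35\right) 3^{2} = \left(-35\right) 9 = -315$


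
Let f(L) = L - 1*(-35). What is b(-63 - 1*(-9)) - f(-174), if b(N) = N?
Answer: 85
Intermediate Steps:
f(L) = 35 + L (f(L) = L + 35 = 35 + L)
b(-63 - 1*(-9)) - f(-174) = (-63 - 1*(-9)) - (35 - 174) = (-63 + 9) - 1*(-139) = -54 + 139 = 85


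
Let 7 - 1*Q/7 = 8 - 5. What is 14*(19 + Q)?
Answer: 658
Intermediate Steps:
Q = 28 (Q = 49 - 7*(8 - 5) = 49 - 7*3 = 49 - 21 = 28)
14*(19 + Q) = 14*(19 + 28) = 14*47 = 658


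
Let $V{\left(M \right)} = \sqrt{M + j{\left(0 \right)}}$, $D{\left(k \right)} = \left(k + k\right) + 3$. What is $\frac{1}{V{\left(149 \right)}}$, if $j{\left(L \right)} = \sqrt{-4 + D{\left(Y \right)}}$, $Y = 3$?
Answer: $\frac{1}{\sqrt{149 + \sqrt{5}}} \approx 0.081315$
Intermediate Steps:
$D{\left(k \right)} = 3 + 2 k$ ($D{\left(k \right)} = 2 k + 3 = 3 + 2 k$)
$j{\left(L \right)} = \sqrt{5}$ ($j{\left(L \right)} = \sqrt{-4 + \left(3 + 2 \cdot 3\right)} = \sqrt{-4 + \left(3 + 6\right)} = \sqrt{-4 + 9} = \sqrt{5}$)
$V{\left(M \right)} = \sqrt{M + \sqrt{5}}$
$\frac{1}{V{\left(149 \right)}} = \frac{1}{\sqrt{149 + \sqrt{5}}}$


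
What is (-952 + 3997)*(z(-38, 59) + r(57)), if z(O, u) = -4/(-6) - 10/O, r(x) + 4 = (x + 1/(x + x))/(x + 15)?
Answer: -18981515/2736 ≈ -6937.7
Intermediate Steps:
r(x) = -4 + (x + 1/(2*x))/(15 + x) (r(x) = -4 + (x + 1/(x + x))/(x + 15) = -4 + (x + 1/(2*x))/(15 + x))
z(O, u) = ⅔ - 10/O (z(O, u) = -4*(-⅙) - 10/O = ⅔ - 10/O)
(-952 + 3997)*(z(-38, 59) + r(57)) = (-952 + 3997)*((⅔ - 10/(-38)) + (½)*(1 - 120*57 - 6*57²)/(57*(15 + 57))) = 3045*((⅔ - 10*(-1/38)) + (½)*(1/57)*(1 - 6840 - 6*3249)/72) = 3045*((⅔ + 5/19) + (½)*(1/57)*(1/72)*(1 - 6840 - 19494)) = 3045*(53/57 + (½)*(1/57)*(1/72)*(-26333)) = 3045*(53/57 - 26333/8208) = 3045*(-18701/8208) = -18981515/2736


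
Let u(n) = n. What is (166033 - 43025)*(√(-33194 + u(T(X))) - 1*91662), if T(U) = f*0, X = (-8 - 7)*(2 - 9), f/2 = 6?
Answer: -11275159296 + 123008*I*√33194 ≈ -1.1275e+10 + 2.2411e+7*I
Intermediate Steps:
f = 12 (f = 2*6 = 12)
X = 105 (X = -15*(-7) = 105)
T(U) = 0 (T(U) = 12*0 = 0)
(166033 - 43025)*(√(-33194 + u(T(X))) - 1*91662) = (166033 - 43025)*(√(-33194 + 0) - 1*91662) = 123008*(√(-33194) - 91662) = 123008*(I*√33194 - 91662) = 123008*(-91662 + I*√33194) = -11275159296 + 123008*I*√33194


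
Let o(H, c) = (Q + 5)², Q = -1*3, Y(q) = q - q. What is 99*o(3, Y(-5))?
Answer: 396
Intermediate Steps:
Y(q) = 0
Q = -3
o(H, c) = 4 (o(H, c) = (-3 + 5)² = 2² = 4)
99*o(3, Y(-5)) = 99*4 = 396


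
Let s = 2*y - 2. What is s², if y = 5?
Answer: 64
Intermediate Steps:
s = 8 (s = 2*5 - 2 = 10 - 2 = 8)
s² = 8² = 64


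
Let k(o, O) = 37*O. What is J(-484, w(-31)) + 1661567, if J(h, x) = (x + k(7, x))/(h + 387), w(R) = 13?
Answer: 161171505/97 ≈ 1.6616e+6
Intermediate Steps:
J(h, x) = 38*x/(387 + h) (J(h, x) = (x + 37*x)/(h + 387) = (38*x)/(387 + h) = 38*x/(387 + h))
J(-484, w(-31)) + 1661567 = 38*13/(387 - 484) + 1661567 = 38*13/(-97) + 1661567 = 38*13*(-1/97) + 1661567 = -494/97 + 1661567 = 161171505/97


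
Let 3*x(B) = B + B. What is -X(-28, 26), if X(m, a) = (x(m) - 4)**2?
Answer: -4624/9 ≈ -513.78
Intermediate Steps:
x(B) = 2*B/3 (x(B) = (B + B)/3 = (2*B)/3 = 2*B/3)
X(m, a) = (-4 + 2*m/3)**2 (X(m, a) = (2*m/3 - 4)**2 = (-4 + 2*m/3)**2)
-X(-28, 26) = -4*(-6 - 28)**2/9 = -4*(-34)**2/9 = -4*1156/9 = -1*4624/9 = -4624/9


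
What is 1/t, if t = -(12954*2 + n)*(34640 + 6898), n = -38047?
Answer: 1/504229782 ≈ 1.9832e-9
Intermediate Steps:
t = 504229782 (t = -(12954*2 - 38047)*(34640 + 6898) = -(25908 - 38047)*41538 = -(-12139)*41538 = -1*(-504229782) = 504229782)
1/t = 1/504229782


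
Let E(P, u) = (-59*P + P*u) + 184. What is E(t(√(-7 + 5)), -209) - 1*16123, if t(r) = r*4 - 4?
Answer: -14867 - 1072*I*√2 ≈ -14867.0 - 1516.0*I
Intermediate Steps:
t(r) = -4 + 4*r (t(r) = 4*r - 4 = -4 + 4*r)
E(P, u) = 184 - 59*P + P*u
E(t(√(-7 + 5)), -209) - 1*16123 = (184 - 59*(-4 + 4*√(-7 + 5)) + (-4 + 4*√(-7 + 5))*(-209)) - 1*16123 = (184 - 59*(-4 + 4*√(-2)) + (-4 + 4*√(-2))*(-209)) - 16123 = (184 - 59*(-4 + 4*(I*√2)) + (-4 + 4*(I*√2))*(-209)) - 16123 = (184 - 59*(-4 + 4*I*√2) + (-4 + 4*I*√2)*(-209)) - 16123 = (184 + (236 - 236*I*√2) + (836 - 836*I*√2)) - 16123 = (1256 - 1072*I*√2) - 16123 = -14867 - 1072*I*√2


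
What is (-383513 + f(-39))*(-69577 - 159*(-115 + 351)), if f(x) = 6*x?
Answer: 41099687447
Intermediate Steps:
(-383513 + f(-39))*(-69577 - 159*(-115 + 351)) = (-383513 + 6*(-39))*(-69577 - 159*(-115 + 351)) = (-383513 - 234)*(-69577 - 159*236) = -383747*(-69577 - 37524) = -383747*(-107101) = 41099687447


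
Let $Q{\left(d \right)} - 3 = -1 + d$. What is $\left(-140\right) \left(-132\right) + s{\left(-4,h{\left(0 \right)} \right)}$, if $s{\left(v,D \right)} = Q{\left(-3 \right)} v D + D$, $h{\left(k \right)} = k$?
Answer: $18480$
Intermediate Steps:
$Q{\left(d \right)} = 2 + d$ ($Q{\left(d \right)} = 3 + \left(-1 + d\right) = 2 + d$)
$s{\left(v,D \right)} = D - D v$ ($s{\left(v,D \right)} = \left(2 - 3\right) v D + D = - v D + D = - D v + D = D - D v$)
$\left(-140\right) \left(-132\right) + s{\left(-4,h{\left(0 \right)} \right)} = \left(-140\right) \left(-132\right) + 0 \left(1 - -4\right) = 18480 + 0 \left(1 + 4\right) = 18480 + 0 \cdot 5 = 18480 + 0 = 18480$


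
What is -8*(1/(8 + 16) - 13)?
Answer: 311/3 ≈ 103.67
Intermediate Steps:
-8*(1/(8 + 16) - 13) = -8*(1/24 - 13) = -8*(-311/24) = 311/3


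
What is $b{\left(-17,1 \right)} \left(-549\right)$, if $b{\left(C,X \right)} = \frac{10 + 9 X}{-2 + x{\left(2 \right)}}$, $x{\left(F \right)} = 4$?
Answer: $- \frac{10431}{2} \approx -5215.5$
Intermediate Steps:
$b{\left(C,X \right)} = 5 + \frac{9 X}{2}$ ($b{\left(C,X \right)} = \frac{10 + 9 X}{-2 + 4} = \frac{10 + 9 X}{2} = \left(10 + 9 X\right) \frac{1}{2} = 5 + \frac{9 X}{2}$)
$b{\left(-17,1 \right)} \left(-549\right) = \left(5 + \frac{9}{2} \cdot 1\right) \left(-549\right) = \left(5 + \frac{9}{2}\right) \left(-549\right) = \frac{19}{2} \left(-549\right) = - \frac{10431}{2}$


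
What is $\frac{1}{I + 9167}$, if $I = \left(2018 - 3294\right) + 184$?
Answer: $\frac{1}{8075} \approx 0.00012384$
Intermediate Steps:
$I = -1092$ ($I = -1276 + 184 = -1092$)
$\frac{1}{I + 9167} = \frac{1}{-1092 + 9167} = \frac{1}{8075}$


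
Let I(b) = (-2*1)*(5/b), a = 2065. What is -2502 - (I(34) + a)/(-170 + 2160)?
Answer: -8467776/3383 ≈ -2503.0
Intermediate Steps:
I(b) = -10/b
-2502 - (I(34) + a)/(-170 + 2160) = -2502 - (-10/34 + 2065)/(-170 + 2160) = -2502 - (-10*1/34 + 2065)/1990 = -2502 - (-5/17 + 2065)/1990 = -2502 - 35100/(17*1990) = -2502 - 1*3510/3383 = -2502 - 3510/3383 = -8467776/3383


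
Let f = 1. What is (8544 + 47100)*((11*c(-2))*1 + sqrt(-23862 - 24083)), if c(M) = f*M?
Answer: -1224168 + 55644*I*sqrt(47945) ≈ -1.2242e+6 + 1.2184e+7*I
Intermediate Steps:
c(M) = M (c(M) = 1*M = M)
(8544 + 47100)*((11*c(-2))*1 + sqrt(-23862 - 24083)) = (8544 + 47100)*((11*(-2))*1 + sqrt(-23862 - 24083)) = 55644*(-22*1 + sqrt(-47945)) = 55644*(-22 + I*sqrt(47945)) = -1224168 + 55644*I*sqrt(47945)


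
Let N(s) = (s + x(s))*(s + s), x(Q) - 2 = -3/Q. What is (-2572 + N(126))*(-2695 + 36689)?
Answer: 1008873932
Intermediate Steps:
x(Q) = 2 - 3/Q
N(s) = 2*s*(2 + s - 3/s) (N(s) = (s + (2 - 3/s))*(s + s) = (2 + s - 3/s)*(2*s) = 2*s*(2 + s - 3/s))
(-2572 + N(126))*(-2695 + 36689) = (-2572 + (-6 + 2*126**2 + 4*126))*(-2695 + 36689) = (-2572 + (-6 + 2*15876 + 504))*33994 = (-2572 + (-6 + 31752 + 504))*33994 = (-2572 + 32250)*33994 = 29678*33994 = 1008873932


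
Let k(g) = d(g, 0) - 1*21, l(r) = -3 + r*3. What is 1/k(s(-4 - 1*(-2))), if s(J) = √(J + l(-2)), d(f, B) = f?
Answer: -21/452 - I*√11/452 ≈ -0.04646 - 0.0073377*I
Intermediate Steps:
l(r) = -3 + 3*r
s(J) = √(-9 + J) (s(J) = √(J + (-3 + 3*(-2))) = √(J + (-3 - 6)) = √(J - 9) = √(-9 + J))
k(g) = -21 + g (k(g) = g - 1*21 = g - 21 = -21 + g)
1/k(s(-4 - 1*(-2))) = 1/(-21 + √(-9 + (-4 - 1*(-2)))) = 1/(-21 + √(-9 + (-4 + 2))) = 1/(-21 + √(-9 - 2)) = 1/(-21 + √(-11)) = 1/(-21 + I*√11)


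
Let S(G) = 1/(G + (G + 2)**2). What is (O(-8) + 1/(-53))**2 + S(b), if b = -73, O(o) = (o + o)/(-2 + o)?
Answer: 872257273/348877800 ≈ 2.5002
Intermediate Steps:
O(o) = 2*o/(-2 + o) (O(o) = (2*o)/(-2 + o) = 2*o/(-2 + o))
S(G) = 1/(G + (2 + G)**2)
(O(-8) + 1/(-53))**2 + S(b) = (2*(-8)/(-2 - 8) + 1/(-53))**2 + 1/(-73 + (2 - 73)**2) = (2*(-8)/(-10) - 1/53)**2 + 1/(-73 + (-71)**2) = (2*(-8)*(-1/10) - 1/53)**2 + 1/(-73 + 5041) = (8/5 - 1/53)**2 + 1/4968 = (419/265)**2 + 1/4968 = 175561/70225 + 1/4968 = 872257273/348877800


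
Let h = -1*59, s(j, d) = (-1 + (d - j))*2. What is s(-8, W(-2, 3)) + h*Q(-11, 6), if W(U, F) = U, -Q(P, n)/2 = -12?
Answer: -1406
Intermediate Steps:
Q(P, n) = 24 (Q(P, n) = -2*(-12) = 24)
s(j, d) = -2 - 2*j + 2*d (s(j, d) = (-1 + d - j)*2 = -2 - 2*j + 2*d)
h = -59
s(-8, W(-2, 3)) + h*Q(-11, 6) = (-2 - 2*(-8) + 2*(-2)) - 59*24 = (-2 + 16 - 4) - 1416 = 10 - 1416 = -1406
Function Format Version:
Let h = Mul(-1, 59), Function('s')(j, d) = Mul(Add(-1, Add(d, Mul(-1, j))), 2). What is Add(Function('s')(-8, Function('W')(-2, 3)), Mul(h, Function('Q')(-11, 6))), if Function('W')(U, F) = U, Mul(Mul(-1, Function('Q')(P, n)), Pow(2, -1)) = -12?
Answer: -1406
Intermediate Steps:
Function('Q')(P, n) = 24 (Function('Q')(P, n) = Mul(-2, -12) = 24)
Function('s')(j, d) = Add(-2, Mul(-2, j), Mul(2, d)) (Function('s')(j, d) = Mul(Add(-1, d, Mul(-1, j)), 2) = Add(-2, Mul(-2, j), Mul(2, d)))
h = -59
Add(Function('s')(-8, Function('W')(-2, 3)), Mul(h, Function('Q')(-11, 6))) = Add(Add(-2, Mul(-2, -8), Mul(2, -2)), Mul(-59, 24)) = Add(Add(-2, 16, -4), -1416) = Add(10, -1416) = -1406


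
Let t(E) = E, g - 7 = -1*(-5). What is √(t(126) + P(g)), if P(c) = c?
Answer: √138 ≈ 11.747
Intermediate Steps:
g = 12 (g = 7 - 1*(-5) = 7 + 5 = 12)
√(t(126) + P(g)) = √(126 + 12) = √138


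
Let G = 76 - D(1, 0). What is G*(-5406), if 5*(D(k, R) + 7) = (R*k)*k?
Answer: -448698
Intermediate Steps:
D(k, R) = -7 + R*k²/5 (D(k, R) = -7 + ((R*k)*k)/5 = -7 + (R*k²)/5 = -7 + R*k²/5)
G = 83 (G = 76 - (-7 + (⅕)*0*1²) = 76 - (-7 + (⅕)*0*1) = 76 - (-7 + 0) = 76 - 1*(-7) = 76 + 7 = 83)
G*(-5406) = 83*(-5406) = -448698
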